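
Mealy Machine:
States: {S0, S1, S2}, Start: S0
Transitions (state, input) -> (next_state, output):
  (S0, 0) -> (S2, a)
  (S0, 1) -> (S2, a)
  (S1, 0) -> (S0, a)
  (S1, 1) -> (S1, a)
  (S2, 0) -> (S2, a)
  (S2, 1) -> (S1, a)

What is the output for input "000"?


Step-by-step:
  (S0, 0) -> (S2, a)
  (S2, 0) -> (S2, a)
  (S2, 0) -> (S2, a)

"aaa"


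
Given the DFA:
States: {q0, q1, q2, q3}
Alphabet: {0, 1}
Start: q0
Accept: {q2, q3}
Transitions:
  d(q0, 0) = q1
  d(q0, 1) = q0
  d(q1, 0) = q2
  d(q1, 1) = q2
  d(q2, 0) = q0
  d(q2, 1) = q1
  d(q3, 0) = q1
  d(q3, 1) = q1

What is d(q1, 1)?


Looking up transition d(q1, 1)

q2


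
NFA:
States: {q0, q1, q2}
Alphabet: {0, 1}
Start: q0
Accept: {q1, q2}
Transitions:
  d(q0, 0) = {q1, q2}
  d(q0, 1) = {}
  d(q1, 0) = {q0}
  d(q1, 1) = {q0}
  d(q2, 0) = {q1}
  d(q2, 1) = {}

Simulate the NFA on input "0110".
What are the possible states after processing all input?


Start: {q0}
  --0--> {q1, q2}
  --1--> {q0}
  --1--> {}
  --0--> {}

{} (empty set, no valid transitions)


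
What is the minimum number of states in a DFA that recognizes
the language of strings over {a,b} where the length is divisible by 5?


States track (length) mod 5.
Need 5 states: one per remainder 0..4; accept = remainder 0.

5


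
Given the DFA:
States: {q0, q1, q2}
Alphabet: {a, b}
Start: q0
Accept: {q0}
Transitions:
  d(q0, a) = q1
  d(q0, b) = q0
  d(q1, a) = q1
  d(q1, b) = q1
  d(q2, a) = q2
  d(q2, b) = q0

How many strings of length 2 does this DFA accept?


Enumerating all length-2 strings:
  "aa" -> q1 [reject]
  "ab" -> q1 [reject]
  "ba" -> q1 [reject]
  "bb" -> q0 [accept]

1 out of 4


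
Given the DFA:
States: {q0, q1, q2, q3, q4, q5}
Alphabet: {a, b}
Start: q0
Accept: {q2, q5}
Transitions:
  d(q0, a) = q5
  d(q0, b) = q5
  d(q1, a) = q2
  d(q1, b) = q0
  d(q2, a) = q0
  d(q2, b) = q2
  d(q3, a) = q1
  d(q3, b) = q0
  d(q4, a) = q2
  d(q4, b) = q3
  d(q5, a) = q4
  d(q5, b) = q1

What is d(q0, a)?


Looking up transition d(q0, a)

q5


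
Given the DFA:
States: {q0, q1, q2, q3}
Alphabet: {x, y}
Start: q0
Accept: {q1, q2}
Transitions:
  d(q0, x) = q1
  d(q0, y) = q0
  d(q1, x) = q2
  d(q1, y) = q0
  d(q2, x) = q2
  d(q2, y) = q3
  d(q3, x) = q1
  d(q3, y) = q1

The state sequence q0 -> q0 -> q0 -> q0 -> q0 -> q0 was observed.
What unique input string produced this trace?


Trace back each transition to find the symbol:
  q0 --[y]--> q0
  q0 --[y]--> q0
  q0 --[y]--> q0
  q0 --[y]--> q0
  q0 --[y]--> q0

"yyyyy"


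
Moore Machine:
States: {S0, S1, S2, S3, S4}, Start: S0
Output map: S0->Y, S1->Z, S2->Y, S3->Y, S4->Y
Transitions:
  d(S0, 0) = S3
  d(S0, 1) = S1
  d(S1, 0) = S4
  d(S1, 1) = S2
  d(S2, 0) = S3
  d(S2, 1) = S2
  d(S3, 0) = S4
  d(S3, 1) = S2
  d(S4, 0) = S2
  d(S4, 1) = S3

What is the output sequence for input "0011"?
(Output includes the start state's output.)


Start: S0 (output Y)
  --0--> S3 (output Y)
  --0--> S4 (output Y)
  --1--> S3 (output Y)
  --1--> S2 (output Y)

"YYYYY"


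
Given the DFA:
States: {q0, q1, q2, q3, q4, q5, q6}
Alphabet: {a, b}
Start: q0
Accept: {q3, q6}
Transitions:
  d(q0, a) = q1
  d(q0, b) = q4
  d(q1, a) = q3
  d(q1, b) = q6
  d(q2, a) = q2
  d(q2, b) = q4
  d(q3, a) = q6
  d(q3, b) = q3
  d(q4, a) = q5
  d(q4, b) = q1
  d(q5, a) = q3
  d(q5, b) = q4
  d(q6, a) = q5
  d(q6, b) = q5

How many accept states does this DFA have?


Accept states listed: {q3, q6}
Counting: q3(1) q6(2)

2


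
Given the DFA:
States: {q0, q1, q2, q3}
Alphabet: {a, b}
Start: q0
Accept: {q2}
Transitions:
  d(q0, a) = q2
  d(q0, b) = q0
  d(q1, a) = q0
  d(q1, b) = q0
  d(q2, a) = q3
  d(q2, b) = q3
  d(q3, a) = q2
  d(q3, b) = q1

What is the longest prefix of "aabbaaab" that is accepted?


Run the DFA, marking each prefix where the state is accepting:
  "" -> q0 [reject]
  "a" -> q2 [accept]
  "aa" -> q3 [reject]
  "aab" -> q1 [reject]
  "aabb" -> q0 [reject]
  "aabba" -> q2 [accept]
  "aabbaa" -> q3 [reject]
  "aabbaaa" -> q2 [accept]
  "aabbaaab" -> q3 [reject]

"aabbaaa"


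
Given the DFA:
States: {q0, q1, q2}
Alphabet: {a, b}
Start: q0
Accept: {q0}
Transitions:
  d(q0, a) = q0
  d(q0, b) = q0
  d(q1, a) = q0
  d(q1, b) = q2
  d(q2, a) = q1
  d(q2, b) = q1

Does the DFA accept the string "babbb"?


Trace: q0 -> q0 -> q0 -> q0 -> q0 -> q0
Final state: q0
Accept states: {q0}

Yes, accepted (final state q0 is an accept state)


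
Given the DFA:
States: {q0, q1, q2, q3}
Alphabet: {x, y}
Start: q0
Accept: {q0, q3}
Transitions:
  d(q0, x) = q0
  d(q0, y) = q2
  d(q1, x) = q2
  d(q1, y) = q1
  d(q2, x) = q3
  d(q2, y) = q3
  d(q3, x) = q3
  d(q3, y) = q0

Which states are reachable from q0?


BFS from q0:
  layer 0: {q0}
  layer 1: {q2}
  layer 2: {q3}

{q0, q2, q3}


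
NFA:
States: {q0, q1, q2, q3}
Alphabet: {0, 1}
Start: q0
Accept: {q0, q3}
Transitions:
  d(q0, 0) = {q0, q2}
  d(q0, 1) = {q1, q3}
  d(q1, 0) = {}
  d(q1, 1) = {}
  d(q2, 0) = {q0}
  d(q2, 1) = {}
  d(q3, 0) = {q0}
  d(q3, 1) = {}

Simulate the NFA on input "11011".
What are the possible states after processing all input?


Start: {q0}
  --1--> {q1, q3}
  --1--> {}
  --0--> {}
  --1--> {}
  --1--> {}

{} (empty set, no valid transitions)


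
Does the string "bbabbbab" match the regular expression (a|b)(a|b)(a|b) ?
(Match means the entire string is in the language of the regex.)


|string| = 8; first = 'b'; last = 'b'

No, "bbabbbab" does not match (a|b)(a|b)(a|b)


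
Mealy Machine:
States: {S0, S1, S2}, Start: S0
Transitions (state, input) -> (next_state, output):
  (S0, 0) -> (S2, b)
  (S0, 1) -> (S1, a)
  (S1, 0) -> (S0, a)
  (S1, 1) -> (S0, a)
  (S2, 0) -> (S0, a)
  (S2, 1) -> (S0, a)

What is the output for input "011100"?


Step-by-step:
  (S0, 0) -> (S2, b)
  (S2, 1) -> (S0, a)
  (S0, 1) -> (S1, a)
  (S1, 1) -> (S0, a)
  (S0, 0) -> (S2, b)
  (S2, 0) -> (S0, a)

"baaaba"


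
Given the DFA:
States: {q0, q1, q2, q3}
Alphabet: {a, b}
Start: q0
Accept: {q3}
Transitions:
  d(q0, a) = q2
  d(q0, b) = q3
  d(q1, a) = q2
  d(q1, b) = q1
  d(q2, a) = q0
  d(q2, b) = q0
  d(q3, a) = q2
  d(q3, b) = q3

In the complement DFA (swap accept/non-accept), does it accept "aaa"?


Trace: q0 -> q2 -> q0 -> q2
Final: q2
Original accept: {q3}
Complement: q2 is not in original accept

Yes, complement accepts (original rejects)


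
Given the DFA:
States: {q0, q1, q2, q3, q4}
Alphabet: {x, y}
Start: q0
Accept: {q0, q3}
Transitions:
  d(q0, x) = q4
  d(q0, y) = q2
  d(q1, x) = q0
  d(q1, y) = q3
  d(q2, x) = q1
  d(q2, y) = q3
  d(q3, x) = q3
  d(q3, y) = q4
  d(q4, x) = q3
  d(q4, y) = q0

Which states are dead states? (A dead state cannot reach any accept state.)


Forward reachability from each state:
  q0 -> reaches accept state q0 (live)
  q1 -> reaches accept state q0 (live)
  q2 -> reaches accept state q0 (live)
  q3 -> reaches accept state q0 (live)
  q4 -> reaches accept state q0 (live)

None (all states can reach an accept state)


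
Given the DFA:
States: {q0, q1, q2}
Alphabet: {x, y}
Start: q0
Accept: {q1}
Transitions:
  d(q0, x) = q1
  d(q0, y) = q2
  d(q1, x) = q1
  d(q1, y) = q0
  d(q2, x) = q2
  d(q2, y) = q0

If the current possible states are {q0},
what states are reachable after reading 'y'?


Apply transition on 'y' from each current state:
  d(q0, y) = q2

{q2}


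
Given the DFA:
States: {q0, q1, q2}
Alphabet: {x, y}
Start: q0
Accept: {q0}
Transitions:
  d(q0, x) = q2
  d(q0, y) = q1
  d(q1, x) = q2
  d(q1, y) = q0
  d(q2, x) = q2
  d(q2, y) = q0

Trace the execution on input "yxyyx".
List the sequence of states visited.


Input: yxyyx
d(q0, y) = q1
d(q1, x) = q2
d(q2, y) = q0
d(q0, y) = q1
d(q1, x) = q2


q0 -> q1 -> q2 -> q0 -> q1 -> q2


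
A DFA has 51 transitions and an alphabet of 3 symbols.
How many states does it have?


Each state has exactly one transition per symbol.
states = transitions / |alphabet| = 51 / 3 = 17

17


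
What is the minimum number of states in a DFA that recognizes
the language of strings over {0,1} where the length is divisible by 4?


States track (length) mod 4.
Need 4 states: one per remainder 0..3; accept = remainder 0.

4


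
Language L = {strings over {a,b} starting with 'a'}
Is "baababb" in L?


first symbol = 'b'

No, "baababb" is not in L


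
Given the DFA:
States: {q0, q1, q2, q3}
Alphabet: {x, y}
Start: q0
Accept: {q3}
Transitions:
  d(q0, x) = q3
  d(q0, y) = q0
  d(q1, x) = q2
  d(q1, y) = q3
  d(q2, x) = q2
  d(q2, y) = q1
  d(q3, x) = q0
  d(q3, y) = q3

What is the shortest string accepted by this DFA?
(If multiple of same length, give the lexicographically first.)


BFS by string length (lex-first path to each state shown):
  len 0: q0<-""
  len 1: q0<-"y", q3<-"x"
Found accept state at length 1.

"x"


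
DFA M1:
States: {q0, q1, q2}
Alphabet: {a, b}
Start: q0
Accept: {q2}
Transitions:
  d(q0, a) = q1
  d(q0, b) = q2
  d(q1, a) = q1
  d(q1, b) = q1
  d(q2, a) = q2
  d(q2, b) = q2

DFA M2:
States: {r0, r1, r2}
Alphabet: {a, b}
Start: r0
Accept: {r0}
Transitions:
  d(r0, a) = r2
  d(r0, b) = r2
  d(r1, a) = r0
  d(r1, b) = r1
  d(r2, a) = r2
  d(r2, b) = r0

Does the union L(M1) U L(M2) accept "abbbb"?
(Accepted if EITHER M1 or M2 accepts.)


M1: final=q1 accepted=False
M2: final=r2 accepted=False

No, union rejects (neither accepts)


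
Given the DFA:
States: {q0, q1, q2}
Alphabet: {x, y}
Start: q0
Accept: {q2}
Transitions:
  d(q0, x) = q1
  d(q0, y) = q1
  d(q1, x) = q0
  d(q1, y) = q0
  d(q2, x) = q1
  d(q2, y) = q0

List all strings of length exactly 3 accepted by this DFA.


All strings of length 3: 8 total
Accepted: 0

None


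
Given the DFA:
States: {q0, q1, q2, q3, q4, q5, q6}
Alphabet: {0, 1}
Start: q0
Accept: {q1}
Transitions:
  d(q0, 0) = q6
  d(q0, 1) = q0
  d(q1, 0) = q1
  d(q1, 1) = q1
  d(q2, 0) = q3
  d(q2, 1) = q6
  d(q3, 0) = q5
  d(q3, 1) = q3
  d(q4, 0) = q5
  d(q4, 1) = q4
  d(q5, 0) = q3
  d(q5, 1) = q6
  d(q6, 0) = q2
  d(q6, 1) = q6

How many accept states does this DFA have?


Accept states listed: {q1}
Counting: q1(1)

1


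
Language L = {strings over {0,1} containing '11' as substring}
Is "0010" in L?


'11' does not occur

No, "0010" is not in L


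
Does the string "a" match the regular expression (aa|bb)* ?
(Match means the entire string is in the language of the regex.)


|string| = 1; first = 'a'; last = 'a'

No, "a" does not match (aa|bb)*


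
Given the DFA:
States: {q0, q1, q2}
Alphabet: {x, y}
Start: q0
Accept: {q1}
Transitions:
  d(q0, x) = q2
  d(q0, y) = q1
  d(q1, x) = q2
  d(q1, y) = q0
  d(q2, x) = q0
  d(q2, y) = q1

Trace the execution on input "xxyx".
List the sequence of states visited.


Input: xxyx
d(q0, x) = q2
d(q2, x) = q0
d(q0, y) = q1
d(q1, x) = q2


q0 -> q2 -> q0 -> q1 -> q2


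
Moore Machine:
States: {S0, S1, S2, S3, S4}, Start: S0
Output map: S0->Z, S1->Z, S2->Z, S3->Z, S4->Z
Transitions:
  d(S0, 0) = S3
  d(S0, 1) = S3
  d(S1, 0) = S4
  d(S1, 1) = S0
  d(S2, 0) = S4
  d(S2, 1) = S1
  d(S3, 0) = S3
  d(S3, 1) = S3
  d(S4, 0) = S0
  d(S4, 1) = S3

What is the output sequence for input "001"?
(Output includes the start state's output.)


Start: S0 (output Z)
  --0--> S3 (output Z)
  --0--> S3 (output Z)
  --1--> S3 (output Z)

"ZZZZ"


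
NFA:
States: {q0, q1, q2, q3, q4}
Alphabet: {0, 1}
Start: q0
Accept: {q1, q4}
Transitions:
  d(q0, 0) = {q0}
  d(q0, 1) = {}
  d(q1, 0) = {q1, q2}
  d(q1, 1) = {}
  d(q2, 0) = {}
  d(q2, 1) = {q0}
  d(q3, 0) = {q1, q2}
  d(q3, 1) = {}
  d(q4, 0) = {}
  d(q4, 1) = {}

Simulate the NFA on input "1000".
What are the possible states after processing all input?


Start: {q0}
  --1--> {}
  --0--> {}
  --0--> {}
  --0--> {}

{} (empty set, no valid transitions)


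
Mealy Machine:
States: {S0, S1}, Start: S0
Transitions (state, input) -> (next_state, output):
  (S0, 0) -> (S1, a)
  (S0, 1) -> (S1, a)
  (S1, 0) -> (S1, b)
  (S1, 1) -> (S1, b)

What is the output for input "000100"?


Step-by-step:
  (S0, 0) -> (S1, a)
  (S1, 0) -> (S1, b)
  (S1, 0) -> (S1, b)
  (S1, 1) -> (S1, b)
  (S1, 0) -> (S1, b)
  (S1, 0) -> (S1, b)

"abbbbb"


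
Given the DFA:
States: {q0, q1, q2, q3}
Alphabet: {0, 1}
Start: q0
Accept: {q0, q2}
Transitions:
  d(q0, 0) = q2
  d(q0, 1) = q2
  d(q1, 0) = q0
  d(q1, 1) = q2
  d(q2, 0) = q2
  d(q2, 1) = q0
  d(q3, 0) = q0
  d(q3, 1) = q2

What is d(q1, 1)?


Looking up transition d(q1, 1)

q2


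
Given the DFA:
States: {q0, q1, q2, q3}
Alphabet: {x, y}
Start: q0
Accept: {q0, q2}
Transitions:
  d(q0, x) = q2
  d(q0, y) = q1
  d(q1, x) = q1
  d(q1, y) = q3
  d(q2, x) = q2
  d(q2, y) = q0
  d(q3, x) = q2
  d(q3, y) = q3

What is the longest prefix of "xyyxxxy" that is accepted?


Run the DFA, marking each prefix where the state is accepting:
  "" -> q0 [accept]
  "x" -> q2 [accept]
  "xy" -> q0 [accept]
  "xyy" -> q1 [reject]
  "xyyx" -> q1 [reject]
  "xyyxx" -> q1 [reject]
  "xyyxxx" -> q1 [reject]
  "xyyxxxy" -> q3 [reject]

"xy"


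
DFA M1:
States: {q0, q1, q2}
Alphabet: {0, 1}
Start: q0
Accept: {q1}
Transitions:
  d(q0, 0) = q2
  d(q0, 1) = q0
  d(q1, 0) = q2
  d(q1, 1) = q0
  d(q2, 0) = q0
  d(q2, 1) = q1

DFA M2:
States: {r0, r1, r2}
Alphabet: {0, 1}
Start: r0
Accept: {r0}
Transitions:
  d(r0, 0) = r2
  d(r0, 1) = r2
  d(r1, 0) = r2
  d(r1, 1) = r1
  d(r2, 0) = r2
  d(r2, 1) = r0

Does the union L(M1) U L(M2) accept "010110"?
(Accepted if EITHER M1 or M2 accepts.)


M1: final=q2 accepted=False
M2: final=r2 accepted=False

No, union rejects (neither accepts)


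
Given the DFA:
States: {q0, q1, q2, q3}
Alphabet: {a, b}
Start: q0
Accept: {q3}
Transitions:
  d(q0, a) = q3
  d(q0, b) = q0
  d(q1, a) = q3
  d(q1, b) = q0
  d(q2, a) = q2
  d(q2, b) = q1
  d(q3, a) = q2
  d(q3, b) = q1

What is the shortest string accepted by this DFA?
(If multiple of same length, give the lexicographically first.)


BFS by string length (lex-first path to each state shown):
  len 0: q0<-""
  len 1: q0<-"b", q3<-"a"
Found accept state at length 1.

"a"


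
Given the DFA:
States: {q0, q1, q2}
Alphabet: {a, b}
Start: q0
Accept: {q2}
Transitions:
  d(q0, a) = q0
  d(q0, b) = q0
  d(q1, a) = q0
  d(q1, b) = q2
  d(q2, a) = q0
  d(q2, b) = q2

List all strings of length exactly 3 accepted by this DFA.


All strings of length 3: 8 total
Accepted: 0

None


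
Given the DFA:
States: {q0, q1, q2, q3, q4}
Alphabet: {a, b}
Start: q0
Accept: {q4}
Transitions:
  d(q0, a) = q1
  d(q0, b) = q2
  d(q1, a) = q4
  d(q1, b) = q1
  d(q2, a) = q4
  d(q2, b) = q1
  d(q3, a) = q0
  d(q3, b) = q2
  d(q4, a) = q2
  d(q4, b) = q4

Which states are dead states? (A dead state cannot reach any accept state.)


Forward reachability from each state:
  q0 -> reaches accept state q4 (live)
  q1 -> reaches accept state q4 (live)
  q2 -> reaches accept state q4 (live)
  q3 -> reaches accept state q4 (live)
  q4 -> reaches accept state q4 (live)

None (all states can reach an accept state)


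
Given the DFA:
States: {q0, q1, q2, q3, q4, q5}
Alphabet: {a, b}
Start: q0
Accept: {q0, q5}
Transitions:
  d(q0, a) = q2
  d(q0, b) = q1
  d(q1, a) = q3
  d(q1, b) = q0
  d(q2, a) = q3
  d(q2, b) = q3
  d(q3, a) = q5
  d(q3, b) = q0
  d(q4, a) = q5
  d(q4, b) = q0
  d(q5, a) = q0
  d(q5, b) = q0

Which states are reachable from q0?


BFS from q0:
  layer 0: {q0}
  layer 1: {q1, q2}
  layer 2: {q3}
  layer 3: {q5}

{q0, q1, q2, q3, q5}


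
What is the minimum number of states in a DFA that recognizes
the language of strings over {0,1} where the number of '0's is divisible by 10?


States track (count of '0') mod 10.
Need 10 states: one per remainder 0..9; accept = remainder 0.

10


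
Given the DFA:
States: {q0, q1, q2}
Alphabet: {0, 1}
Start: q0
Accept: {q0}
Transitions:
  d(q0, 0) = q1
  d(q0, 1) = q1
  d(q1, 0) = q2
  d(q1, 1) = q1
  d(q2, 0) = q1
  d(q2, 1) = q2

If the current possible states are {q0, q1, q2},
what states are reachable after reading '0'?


Apply transition on '0' from each current state:
  d(q0, 0) = q1
  d(q1, 0) = q2
  d(q2, 0) = q1

{q1, q2}


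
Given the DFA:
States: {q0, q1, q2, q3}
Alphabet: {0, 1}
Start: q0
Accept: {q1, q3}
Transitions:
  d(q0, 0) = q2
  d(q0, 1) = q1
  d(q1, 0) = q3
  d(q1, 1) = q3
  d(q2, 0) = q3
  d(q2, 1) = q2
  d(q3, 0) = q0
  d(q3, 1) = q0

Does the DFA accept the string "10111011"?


Trace: q0 -> q1 -> q3 -> q0 -> q1 -> q3 -> q0 -> q1 -> q3
Final state: q3
Accept states: {q1, q3}

Yes, accepted (final state q3 is an accept state)


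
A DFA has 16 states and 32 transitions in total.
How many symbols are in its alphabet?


Each state has exactly one transition per symbol.
|alphabet| = transitions / states = 32 / 16 = 2

2


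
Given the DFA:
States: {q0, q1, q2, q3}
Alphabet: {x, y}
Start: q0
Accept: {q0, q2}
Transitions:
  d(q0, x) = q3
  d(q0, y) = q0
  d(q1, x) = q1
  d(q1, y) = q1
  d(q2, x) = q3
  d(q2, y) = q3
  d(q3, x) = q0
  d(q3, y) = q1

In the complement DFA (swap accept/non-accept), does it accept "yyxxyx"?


Trace: q0 -> q0 -> q0 -> q3 -> q0 -> q0 -> q3
Final: q3
Original accept: {q0, q2}
Complement: q3 is not in original accept

Yes, complement accepts (original rejects)


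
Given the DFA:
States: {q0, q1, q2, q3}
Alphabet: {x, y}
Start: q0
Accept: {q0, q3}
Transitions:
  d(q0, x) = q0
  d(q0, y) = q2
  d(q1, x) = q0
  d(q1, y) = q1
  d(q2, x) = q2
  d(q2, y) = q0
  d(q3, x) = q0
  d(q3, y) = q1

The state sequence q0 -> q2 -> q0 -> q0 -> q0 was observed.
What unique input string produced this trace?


Trace back each transition to find the symbol:
  q0 --[y]--> q2
  q2 --[y]--> q0
  q0 --[x]--> q0
  q0 --[x]--> q0

"yyxx"


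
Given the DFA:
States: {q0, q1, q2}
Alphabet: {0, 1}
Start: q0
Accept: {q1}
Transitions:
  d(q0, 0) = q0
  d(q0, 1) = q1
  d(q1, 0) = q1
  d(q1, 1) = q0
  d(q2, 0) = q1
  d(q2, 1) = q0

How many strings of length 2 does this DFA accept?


Enumerating all length-2 strings:
  "00" -> q0 [reject]
  "01" -> q1 [accept]
  "10" -> q1 [accept]
  "11" -> q0 [reject]

2 out of 4


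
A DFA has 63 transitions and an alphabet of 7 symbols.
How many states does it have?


Each state has exactly one transition per symbol.
states = transitions / |alphabet| = 63 / 7 = 9

9


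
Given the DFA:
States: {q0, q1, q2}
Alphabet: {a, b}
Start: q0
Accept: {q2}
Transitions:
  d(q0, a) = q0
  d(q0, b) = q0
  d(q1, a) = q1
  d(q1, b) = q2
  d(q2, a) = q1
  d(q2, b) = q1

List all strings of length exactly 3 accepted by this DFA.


All strings of length 3: 8 total
Accepted: 0

None


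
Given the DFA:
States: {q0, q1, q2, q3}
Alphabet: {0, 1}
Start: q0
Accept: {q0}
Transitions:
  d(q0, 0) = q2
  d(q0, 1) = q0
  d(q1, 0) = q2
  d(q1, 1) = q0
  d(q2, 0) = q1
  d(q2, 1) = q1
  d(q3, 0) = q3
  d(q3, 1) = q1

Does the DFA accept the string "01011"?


Trace: q0 -> q2 -> q1 -> q2 -> q1 -> q0
Final state: q0
Accept states: {q0}

Yes, accepted (final state q0 is an accept state)


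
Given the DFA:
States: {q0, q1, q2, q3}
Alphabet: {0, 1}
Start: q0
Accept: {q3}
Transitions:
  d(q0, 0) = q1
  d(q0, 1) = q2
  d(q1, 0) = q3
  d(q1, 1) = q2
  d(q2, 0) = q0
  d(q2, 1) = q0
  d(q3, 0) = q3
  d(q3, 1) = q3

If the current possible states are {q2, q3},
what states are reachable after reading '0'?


Apply transition on '0' from each current state:
  d(q2, 0) = q0
  d(q3, 0) = q3

{q0, q3}


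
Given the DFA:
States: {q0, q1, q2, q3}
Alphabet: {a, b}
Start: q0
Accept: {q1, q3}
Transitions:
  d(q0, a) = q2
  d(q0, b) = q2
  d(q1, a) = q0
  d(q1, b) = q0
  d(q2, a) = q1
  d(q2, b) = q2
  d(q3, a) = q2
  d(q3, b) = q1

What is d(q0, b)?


Looking up transition d(q0, b)

q2


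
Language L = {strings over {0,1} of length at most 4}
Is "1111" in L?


length = 4

Yes, "1111" is in L


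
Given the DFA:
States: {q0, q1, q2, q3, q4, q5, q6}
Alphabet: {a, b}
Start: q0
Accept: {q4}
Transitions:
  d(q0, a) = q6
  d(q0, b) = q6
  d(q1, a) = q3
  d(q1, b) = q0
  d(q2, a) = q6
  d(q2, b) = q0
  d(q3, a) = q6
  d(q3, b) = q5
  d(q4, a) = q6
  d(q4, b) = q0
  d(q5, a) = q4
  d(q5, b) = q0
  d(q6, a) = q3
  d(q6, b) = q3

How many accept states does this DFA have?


Accept states listed: {q4}
Counting: q4(1)

1


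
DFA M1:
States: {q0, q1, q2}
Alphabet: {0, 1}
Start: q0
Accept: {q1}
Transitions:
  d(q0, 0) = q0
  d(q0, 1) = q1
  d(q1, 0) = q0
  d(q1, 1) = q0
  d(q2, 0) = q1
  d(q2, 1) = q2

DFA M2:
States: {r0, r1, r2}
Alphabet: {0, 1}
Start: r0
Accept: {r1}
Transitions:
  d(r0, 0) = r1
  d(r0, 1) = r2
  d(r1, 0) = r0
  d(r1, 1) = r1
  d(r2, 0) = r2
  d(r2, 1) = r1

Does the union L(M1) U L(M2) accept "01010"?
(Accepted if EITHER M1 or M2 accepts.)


M1: final=q0 accepted=False
M2: final=r2 accepted=False

No, union rejects (neither accepts)


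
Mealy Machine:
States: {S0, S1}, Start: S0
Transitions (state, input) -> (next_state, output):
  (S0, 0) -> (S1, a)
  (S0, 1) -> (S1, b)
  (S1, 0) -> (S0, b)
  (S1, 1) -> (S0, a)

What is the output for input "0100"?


Step-by-step:
  (S0, 0) -> (S1, a)
  (S1, 1) -> (S0, a)
  (S0, 0) -> (S1, a)
  (S1, 0) -> (S0, b)

"aaab"


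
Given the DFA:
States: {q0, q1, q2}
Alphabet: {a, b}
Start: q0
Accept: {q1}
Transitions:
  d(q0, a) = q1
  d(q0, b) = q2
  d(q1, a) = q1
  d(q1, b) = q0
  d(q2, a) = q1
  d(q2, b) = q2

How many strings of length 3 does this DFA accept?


Enumerating all length-3 strings:
  "aaa" -> q1 [accept]
  "aab" -> q0 [reject]
  "aba" -> q1 [accept]
  "abb" -> q2 [reject]
  "baa" -> q1 [accept]
  "bab" -> q0 [reject]
  "bba" -> q1 [accept]
  "bbb" -> q2 [reject]

4 out of 8


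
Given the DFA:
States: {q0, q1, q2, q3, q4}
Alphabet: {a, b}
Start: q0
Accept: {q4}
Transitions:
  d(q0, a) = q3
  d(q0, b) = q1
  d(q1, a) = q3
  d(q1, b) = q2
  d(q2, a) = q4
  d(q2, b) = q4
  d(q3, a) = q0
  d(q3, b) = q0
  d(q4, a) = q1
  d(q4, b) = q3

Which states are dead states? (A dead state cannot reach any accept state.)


Forward reachability from each state:
  q0 -> reaches accept state q4 (live)
  q1 -> reaches accept state q4 (live)
  q2 -> reaches accept state q4 (live)
  q3 -> reaches accept state q4 (live)
  q4 -> reaches accept state q4 (live)

None (all states can reach an accept state)


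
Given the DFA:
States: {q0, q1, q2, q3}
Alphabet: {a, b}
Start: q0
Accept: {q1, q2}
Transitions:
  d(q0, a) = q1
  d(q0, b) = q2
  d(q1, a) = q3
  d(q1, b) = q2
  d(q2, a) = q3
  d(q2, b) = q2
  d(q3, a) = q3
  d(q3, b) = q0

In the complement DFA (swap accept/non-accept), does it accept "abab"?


Trace: q0 -> q1 -> q2 -> q3 -> q0
Final: q0
Original accept: {q1, q2}
Complement: q0 is not in original accept

Yes, complement accepts (original rejects)


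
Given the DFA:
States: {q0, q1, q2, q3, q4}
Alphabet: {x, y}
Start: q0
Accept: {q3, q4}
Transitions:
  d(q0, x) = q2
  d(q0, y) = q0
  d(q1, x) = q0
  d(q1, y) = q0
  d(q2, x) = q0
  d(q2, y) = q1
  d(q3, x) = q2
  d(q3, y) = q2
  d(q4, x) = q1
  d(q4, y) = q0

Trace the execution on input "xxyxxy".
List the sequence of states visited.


Input: xxyxxy
d(q0, x) = q2
d(q2, x) = q0
d(q0, y) = q0
d(q0, x) = q2
d(q2, x) = q0
d(q0, y) = q0


q0 -> q2 -> q0 -> q0 -> q2 -> q0 -> q0


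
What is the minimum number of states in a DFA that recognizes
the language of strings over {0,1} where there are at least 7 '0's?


States: count = 0, 1, ..., 6, and a final '>= 7' state.
Total: 7 + 1 = 8. Accept = '>= 7' state.

8


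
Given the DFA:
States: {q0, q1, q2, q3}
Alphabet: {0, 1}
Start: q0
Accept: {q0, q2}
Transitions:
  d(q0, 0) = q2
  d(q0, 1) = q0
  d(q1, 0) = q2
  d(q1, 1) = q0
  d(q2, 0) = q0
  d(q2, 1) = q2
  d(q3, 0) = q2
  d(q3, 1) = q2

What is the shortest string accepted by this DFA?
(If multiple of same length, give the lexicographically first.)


BFS by string length (lex-first path to each state shown):
  len 0: q0<-""
Found accept state at length 0.

"" (empty string)


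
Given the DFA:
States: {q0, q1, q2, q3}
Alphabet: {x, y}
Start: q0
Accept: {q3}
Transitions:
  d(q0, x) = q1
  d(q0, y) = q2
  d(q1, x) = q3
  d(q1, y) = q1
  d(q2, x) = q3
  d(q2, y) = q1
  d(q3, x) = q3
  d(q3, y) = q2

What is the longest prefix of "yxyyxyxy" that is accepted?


Run the DFA, marking each prefix where the state is accepting:
  "" -> q0 [reject]
  "y" -> q2 [reject]
  "yx" -> q3 [accept]
  "yxy" -> q2 [reject]
  "yxyy" -> q1 [reject]
  "yxyyx" -> q3 [accept]
  "yxyyxy" -> q2 [reject]
  "yxyyxyx" -> q3 [accept]
  "yxyyxyxy" -> q2 [reject]

"yxyyxyx"


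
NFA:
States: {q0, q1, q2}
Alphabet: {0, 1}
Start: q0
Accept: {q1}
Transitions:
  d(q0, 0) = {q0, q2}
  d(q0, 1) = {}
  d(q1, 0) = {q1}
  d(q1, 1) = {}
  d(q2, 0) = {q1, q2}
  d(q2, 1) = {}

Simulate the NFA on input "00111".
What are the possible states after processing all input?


Start: {q0}
  --0--> {q0, q2}
  --0--> {q0, q1, q2}
  --1--> {}
  --1--> {}
  --1--> {}

{} (empty set, no valid transitions)


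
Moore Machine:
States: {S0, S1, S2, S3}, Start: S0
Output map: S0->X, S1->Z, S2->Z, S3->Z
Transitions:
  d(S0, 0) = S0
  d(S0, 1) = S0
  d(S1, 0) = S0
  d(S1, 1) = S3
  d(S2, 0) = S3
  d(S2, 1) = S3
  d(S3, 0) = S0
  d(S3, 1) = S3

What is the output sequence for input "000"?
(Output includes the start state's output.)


Start: S0 (output X)
  --0--> S0 (output X)
  --0--> S0 (output X)
  --0--> S0 (output X)

"XXXX"


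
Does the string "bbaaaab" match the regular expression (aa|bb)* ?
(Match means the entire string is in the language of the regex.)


|string| = 7; first = 'b'; last = 'b'

No, "bbaaaab" does not match (aa|bb)*


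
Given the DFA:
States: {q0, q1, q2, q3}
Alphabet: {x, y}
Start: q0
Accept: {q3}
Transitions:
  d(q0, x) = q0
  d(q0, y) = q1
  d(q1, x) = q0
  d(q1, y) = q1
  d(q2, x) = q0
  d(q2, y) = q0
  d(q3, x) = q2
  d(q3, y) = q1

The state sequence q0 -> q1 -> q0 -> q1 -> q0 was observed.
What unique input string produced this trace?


Trace back each transition to find the symbol:
  q0 --[y]--> q1
  q1 --[x]--> q0
  q0 --[y]--> q1
  q1 --[x]--> q0

"yxyx"


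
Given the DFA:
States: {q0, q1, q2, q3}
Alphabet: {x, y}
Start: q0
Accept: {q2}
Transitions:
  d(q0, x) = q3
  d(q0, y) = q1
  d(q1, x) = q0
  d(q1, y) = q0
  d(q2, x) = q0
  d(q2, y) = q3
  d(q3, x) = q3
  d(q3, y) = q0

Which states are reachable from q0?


BFS from q0:
  layer 0: {q0}
  layer 1: {q1, q3}

{q0, q1, q3}


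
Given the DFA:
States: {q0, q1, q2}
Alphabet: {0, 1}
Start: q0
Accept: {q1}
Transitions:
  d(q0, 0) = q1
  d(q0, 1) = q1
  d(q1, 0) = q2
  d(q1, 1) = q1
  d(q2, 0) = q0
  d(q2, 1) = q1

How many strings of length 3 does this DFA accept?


Enumerating all length-3 strings:
  "000" -> q0 [reject]
  "001" -> q1 [accept]
  "010" -> q2 [reject]
  "011" -> q1 [accept]
  "100" -> q0 [reject]
  "101" -> q1 [accept]
  "110" -> q2 [reject]
  "111" -> q1 [accept]

4 out of 8


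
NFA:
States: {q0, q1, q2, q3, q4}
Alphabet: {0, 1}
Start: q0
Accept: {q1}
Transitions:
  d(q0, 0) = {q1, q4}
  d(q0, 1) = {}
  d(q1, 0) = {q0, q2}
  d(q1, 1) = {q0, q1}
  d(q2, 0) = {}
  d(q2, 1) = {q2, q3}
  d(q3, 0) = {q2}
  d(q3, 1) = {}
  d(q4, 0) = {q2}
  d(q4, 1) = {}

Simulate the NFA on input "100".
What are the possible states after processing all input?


Start: {q0}
  --1--> {}
  --0--> {}
  --0--> {}

{} (empty set, no valid transitions)


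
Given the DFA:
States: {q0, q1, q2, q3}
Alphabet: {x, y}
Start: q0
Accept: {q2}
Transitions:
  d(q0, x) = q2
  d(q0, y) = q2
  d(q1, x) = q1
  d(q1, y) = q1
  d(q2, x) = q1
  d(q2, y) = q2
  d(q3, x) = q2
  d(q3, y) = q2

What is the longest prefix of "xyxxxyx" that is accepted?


Run the DFA, marking each prefix where the state is accepting:
  "" -> q0 [reject]
  "x" -> q2 [accept]
  "xy" -> q2 [accept]
  "xyx" -> q1 [reject]
  "xyxx" -> q1 [reject]
  "xyxxx" -> q1 [reject]
  "xyxxxy" -> q1 [reject]
  "xyxxxyx" -> q1 [reject]

"xy"


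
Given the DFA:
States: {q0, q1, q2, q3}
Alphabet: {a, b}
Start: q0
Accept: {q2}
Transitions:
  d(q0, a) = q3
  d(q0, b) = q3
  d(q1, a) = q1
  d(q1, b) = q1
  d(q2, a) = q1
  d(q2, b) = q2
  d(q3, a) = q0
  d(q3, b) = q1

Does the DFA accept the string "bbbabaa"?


Trace: q0 -> q3 -> q1 -> q1 -> q1 -> q1 -> q1 -> q1
Final state: q1
Accept states: {q2}

No, rejected (final state q1 is not an accept state)


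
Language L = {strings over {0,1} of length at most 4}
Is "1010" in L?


length = 4

Yes, "1010" is in L


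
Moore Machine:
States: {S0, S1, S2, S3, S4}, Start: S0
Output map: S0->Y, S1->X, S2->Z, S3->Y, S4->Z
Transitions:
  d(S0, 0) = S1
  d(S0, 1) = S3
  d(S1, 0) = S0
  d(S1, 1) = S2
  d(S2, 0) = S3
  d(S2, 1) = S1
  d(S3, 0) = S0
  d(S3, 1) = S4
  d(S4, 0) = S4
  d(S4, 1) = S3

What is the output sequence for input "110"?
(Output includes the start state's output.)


Start: S0 (output Y)
  --1--> S3 (output Y)
  --1--> S4 (output Z)
  --0--> S4 (output Z)

"YYZZ"


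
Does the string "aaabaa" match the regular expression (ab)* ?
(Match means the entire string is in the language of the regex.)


|string| = 6; first = 'a'; last = 'a'

No, "aaabaa" does not match (ab)*


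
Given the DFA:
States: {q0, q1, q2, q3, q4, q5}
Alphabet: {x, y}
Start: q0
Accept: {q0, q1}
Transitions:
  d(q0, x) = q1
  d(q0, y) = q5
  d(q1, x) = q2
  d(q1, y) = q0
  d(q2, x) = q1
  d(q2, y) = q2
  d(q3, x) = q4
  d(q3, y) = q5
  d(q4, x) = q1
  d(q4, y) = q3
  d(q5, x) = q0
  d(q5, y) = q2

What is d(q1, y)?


Looking up transition d(q1, y)

q0


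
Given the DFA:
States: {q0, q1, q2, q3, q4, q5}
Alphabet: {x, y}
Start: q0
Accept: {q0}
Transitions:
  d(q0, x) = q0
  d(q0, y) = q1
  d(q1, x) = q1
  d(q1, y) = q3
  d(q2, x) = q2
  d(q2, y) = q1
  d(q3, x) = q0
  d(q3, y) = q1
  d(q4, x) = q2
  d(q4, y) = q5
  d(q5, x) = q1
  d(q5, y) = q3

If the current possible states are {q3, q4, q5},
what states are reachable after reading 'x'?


Apply transition on 'x' from each current state:
  d(q3, x) = q0
  d(q4, x) = q2
  d(q5, x) = q1

{q0, q1, q2}


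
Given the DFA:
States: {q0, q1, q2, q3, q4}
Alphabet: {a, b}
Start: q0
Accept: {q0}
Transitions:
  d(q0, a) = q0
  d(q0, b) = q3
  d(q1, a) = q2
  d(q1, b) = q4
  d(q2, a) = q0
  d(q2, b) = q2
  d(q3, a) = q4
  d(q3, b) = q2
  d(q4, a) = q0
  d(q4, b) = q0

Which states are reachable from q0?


BFS from q0:
  layer 0: {q0}
  layer 1: {q3}
  layer 2: {q2, q4}

{q0, q2, q3, q4}


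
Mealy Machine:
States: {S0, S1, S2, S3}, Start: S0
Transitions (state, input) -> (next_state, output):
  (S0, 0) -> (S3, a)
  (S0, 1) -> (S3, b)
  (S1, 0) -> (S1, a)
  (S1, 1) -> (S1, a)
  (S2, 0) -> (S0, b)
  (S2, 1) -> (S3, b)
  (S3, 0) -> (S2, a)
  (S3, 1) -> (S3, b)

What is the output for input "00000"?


Step-by-step:
  (S0, 0) -> (S3, a)
  (S3, 0) -> (S2, a)
  (S2, 0) -> (S0, b)
  (S0, 0) -> (S3, a)
  (S3, 0) -> (S2, a)

"aabaa"


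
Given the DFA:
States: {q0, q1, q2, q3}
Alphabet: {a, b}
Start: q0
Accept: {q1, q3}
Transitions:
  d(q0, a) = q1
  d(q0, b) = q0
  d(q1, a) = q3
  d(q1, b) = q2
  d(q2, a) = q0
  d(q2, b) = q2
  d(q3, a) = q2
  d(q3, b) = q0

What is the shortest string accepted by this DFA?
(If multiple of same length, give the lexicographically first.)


BFS by string length (lex-first path to each state shown):
  len 0: q0<-""
  len 1: q0<-"b", q1<-"a"
Found accept state at length 1.

"a"


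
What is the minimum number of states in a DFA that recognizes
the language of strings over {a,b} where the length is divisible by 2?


States track (length) mod 2.
Need 2 states: one per remainder 0..1; accept = remainder 0.

2


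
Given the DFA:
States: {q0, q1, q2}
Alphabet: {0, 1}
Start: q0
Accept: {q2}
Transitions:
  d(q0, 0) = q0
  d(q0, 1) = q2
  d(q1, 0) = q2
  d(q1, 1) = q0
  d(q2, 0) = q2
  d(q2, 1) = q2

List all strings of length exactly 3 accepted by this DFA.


All strings of length 3: 8 total
Accepted: 7

"001", "010", "011", "100", "101", "110", "111"


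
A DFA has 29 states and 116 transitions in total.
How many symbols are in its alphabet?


Each state has exactly one transition per symbol.
|alphabet| = transitions / states = 116 / 29 = 4

4


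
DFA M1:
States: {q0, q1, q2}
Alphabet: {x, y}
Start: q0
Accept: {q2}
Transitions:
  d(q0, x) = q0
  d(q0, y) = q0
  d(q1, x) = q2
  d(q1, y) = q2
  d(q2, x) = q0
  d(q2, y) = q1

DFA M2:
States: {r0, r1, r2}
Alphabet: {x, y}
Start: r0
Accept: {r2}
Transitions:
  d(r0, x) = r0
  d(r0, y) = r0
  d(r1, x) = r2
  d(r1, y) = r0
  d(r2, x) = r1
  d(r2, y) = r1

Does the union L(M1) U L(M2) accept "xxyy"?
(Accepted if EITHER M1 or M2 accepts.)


M1: final=q0 accepted=False
M2: final=r0 accepted=False

No, union rejects (neither accepts)


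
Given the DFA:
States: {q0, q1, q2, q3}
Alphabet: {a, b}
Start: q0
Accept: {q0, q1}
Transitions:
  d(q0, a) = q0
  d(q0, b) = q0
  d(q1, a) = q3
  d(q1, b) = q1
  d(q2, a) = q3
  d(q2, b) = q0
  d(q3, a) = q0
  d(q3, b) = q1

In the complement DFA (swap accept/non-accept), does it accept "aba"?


Trace: q0 -> q0 -> q0 -> q0
Final: q0
Original accept: {q0, q1}
Complement: q0 is in original accept

No, complement rejects (original accepts)


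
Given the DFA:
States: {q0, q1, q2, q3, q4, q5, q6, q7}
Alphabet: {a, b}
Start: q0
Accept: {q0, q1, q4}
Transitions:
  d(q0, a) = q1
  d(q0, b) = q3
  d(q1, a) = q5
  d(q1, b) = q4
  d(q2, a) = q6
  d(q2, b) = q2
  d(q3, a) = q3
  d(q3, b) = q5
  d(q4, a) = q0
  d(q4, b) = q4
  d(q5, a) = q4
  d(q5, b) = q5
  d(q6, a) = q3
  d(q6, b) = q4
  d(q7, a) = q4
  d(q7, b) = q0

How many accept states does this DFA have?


Accept states listed: {q0, q1, q4}
Counting: q0(1) q1(2) q4(3)

3


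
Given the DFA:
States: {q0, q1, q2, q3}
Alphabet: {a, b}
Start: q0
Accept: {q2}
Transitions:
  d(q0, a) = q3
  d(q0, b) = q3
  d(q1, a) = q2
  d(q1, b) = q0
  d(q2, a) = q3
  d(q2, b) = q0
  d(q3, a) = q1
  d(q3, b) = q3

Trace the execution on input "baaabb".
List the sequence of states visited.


Input: baaabb
d(q0, b) = q3
d(q3, a) = q1
d(q1, a) = q2
d(q2, a) = q3
d(q3, b) = q3
d(q3, b) = q3


q0 -> q3 -> q1 -> q2 -> q3 -> q3 -> q3


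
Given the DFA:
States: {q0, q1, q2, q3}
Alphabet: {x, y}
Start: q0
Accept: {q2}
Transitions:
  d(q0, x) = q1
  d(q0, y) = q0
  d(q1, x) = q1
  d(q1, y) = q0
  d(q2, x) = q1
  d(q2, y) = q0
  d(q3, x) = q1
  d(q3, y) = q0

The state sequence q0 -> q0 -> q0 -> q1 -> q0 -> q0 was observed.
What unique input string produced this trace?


Trace back each transition to find the symbol:
  q0 --[y]--> q0
  q0 --[y]--> q0
  q0 --[x]--> q1
  q1 --[y]--> q0
  q0 --[y]--> q0

"yyxyy"


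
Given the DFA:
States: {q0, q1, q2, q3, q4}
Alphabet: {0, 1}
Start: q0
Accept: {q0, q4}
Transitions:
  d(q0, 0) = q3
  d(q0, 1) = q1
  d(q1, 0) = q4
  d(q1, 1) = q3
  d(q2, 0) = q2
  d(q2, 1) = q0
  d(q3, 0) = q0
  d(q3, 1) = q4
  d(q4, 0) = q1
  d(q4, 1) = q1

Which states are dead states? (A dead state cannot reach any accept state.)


Forward reachability from each state:
  q0 -> reaches accept state q0 (live)
  q1 -> reaches accept state q0 (live)
  q2 -> reaches accept state q0 (live)
  q3 -> reaches accept state q0 (live)
  q4 -> reaches accept state q0 (live)

None (all states can reach an accept state)


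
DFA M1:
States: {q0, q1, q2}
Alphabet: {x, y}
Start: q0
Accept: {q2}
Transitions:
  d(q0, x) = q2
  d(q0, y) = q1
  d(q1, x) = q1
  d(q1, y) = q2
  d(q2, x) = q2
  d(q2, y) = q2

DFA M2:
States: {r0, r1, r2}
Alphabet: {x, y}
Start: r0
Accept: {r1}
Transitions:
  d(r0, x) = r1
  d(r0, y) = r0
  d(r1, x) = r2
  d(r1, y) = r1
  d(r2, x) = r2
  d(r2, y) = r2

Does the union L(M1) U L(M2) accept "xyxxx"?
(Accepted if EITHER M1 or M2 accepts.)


M1: final=q2 accepted=True
M2: final=r2 accepted=False

Yes, union accepts


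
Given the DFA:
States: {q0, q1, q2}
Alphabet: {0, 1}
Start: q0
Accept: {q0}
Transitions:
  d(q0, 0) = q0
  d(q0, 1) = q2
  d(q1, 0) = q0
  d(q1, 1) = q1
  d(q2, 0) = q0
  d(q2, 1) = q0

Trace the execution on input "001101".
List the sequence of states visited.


Input: 001101
d(q0, 0) = q0
d(q0, 0) = q0
d(q0, 1) = q2
d(q2, 1) = q0
d(q0, 0) = q0
d(q0, 1) = q2


q0 -> q0 -> q0 -> q2 -> q0 -> q0 -> q2


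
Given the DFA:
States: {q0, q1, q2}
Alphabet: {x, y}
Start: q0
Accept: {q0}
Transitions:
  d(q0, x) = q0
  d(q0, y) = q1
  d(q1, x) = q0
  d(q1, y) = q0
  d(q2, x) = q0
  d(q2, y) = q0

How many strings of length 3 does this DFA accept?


Enumerating all length-3 strings:
  "xxx" -> q0 [accept]
  "xxy" -> q1 [reject]
  "xyx" -> q0 [accept]
  "xyy" -> q0 [accept]
  "yxx" -> q0 [accept]
  "yxy" -> q1 [reject]
  "yyx" -> q0 [accept]
  "yyy" -> q1 [reject]

5 out of 8


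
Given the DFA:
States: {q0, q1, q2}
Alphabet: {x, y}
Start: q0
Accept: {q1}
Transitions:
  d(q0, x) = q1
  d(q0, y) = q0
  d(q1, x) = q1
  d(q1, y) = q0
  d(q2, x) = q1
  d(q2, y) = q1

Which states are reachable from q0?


BFS from q0:
  layer 0: {q0}
  layer 1: {q1}

{q0, q1}


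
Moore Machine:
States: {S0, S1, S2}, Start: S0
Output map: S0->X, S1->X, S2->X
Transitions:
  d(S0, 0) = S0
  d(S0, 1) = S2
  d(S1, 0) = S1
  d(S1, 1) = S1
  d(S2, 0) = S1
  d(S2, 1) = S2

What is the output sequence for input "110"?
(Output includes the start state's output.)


Start: S0 (output X)
  --1--> S2 (output X)
  --1--> S2 (output X)
  --0--> S1 (output X)

"XXXX"


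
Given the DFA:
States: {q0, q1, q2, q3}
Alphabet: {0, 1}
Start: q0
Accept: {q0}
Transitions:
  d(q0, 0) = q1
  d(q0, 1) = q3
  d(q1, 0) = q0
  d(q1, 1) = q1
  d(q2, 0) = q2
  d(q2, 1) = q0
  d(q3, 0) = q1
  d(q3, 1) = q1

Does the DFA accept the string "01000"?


Trace: q0 -> q1 -> q1 -> q0 -> q1 -> q0
Final state: q0
Accept states: {q0}

Yes, accepted (final state q0 is an accept state)


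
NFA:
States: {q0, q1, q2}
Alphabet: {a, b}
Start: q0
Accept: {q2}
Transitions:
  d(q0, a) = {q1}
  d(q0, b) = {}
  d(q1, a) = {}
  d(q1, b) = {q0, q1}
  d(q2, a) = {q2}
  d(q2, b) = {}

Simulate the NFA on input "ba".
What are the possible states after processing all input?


Start: {q0}
  --b--> {}
  --a--> {}

{} (empty set, no valid transitions)


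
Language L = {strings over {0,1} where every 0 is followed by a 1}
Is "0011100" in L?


'00' present: True; ends with '0': True

No, "0011100" is not in L


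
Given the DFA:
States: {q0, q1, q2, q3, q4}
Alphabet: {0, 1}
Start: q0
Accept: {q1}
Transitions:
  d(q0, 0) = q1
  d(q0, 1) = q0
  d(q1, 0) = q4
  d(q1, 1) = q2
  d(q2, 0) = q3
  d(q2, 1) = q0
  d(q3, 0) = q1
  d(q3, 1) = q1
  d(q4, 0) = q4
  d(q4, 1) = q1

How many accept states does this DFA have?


Accept states listed: {q1}
Counting: q1(1)

1


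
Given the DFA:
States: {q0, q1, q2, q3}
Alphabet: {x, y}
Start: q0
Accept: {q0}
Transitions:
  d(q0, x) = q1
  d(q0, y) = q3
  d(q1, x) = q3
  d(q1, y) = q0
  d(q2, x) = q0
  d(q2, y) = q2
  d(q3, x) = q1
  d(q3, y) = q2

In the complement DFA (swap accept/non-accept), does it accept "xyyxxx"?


Trace: q0 -> q1 -> q0 -> q3 -> q1 -> q3 -> q1
Final: q1
Original accept: {q0}
Complement: q1 is not in original accept

Yes, complement accepts (original rejects)


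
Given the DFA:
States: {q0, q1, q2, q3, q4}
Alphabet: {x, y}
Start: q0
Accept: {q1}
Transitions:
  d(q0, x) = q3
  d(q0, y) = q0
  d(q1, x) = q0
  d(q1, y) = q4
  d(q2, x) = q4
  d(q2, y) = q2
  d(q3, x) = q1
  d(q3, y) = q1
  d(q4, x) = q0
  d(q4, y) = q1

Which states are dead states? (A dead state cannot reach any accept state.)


Forward reachability from each state:
  q0 -> reaches accept state q1 (live)
  q1 -> reaches accept state q1 (live)
  q2 -> reaches accept state q1 (live)
  q3 -> reaches accept state q1 (live)
  q4 -> reaches accept state q1 (live)

None (all states can reach an accept state)


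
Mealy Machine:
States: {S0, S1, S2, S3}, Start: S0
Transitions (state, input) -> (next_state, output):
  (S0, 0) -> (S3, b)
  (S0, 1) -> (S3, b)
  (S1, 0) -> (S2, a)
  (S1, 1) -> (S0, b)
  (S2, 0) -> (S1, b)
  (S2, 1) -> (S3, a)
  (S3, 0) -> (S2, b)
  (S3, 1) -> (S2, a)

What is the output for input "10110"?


Step-by-step:
  (S0, 1) -> (S3, b)
  (S3, 0) -> (S2, b)
  (S2, 1) -> (S3, a)
  (S3, 1) -> (S2, a)
  (S2, 0) -> (S1, b)

"bbaab"


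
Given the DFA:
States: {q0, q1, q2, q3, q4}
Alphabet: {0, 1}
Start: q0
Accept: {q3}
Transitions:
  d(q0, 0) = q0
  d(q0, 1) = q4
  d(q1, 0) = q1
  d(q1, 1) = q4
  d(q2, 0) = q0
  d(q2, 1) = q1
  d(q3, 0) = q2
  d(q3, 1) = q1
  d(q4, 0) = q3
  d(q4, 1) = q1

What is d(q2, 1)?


Looking up transition d(q2, 1)

q1
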